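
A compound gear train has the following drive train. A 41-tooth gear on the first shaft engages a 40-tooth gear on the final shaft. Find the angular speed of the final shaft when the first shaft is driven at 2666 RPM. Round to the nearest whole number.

Gear mesh: ratio = 40/41 = 0.97561, so the final shaft turns at 2666 / 0.97561 = 2732.7 RPM.

2733 RPM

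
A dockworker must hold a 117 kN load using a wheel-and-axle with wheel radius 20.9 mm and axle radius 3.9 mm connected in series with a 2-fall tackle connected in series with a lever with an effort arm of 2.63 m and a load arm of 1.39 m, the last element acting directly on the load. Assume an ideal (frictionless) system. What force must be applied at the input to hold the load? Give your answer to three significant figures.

5.77 kN

Wheel-and-axle MA = R/r = 20.9/3.9 = 5.359.
Block-and-tackle MA = number of supporting rope parts = 2.
Lever MA = effort arm / load arm = 2.63/1.39 = 1.8921.
Combined ideal MA = 5.359 × 2 × 1.8921 = 20.279.
Effort = load / MA = 117 / 20.279 = 5.7694 kN.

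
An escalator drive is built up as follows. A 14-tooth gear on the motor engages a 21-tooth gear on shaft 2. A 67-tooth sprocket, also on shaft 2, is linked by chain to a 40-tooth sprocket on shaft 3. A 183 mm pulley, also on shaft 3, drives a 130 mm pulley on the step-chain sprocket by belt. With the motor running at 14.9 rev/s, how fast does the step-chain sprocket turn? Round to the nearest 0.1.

gear mesh 21/14 = 1.5 → 14.9/1.5 = 9.9333 rev/s
chain 40/67 = 0.59701 → 9.9333/0.59701 = 16.638 rev/s
belt 130/183 = 0.71038 → 16.638/0.71038 = 23.422 rev/s

23.4 rev/s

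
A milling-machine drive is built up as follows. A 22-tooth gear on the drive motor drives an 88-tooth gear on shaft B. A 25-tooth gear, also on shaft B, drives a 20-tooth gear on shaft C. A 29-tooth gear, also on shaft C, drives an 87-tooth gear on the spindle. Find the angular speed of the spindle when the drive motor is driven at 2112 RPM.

220 RPM

Gear mesh: ratio = 88/22 = 4, so shaft B turns at 2112 / 4 = 528 RPM.
Gear mesh: ratio = 20/25 = 0.8, so shaft C turns at 528 / 0.8 = 660 RPM.
Gear mesh: ratio = 87/29 = 3, so the spindle turns at 660 / 3 = 220 RPM.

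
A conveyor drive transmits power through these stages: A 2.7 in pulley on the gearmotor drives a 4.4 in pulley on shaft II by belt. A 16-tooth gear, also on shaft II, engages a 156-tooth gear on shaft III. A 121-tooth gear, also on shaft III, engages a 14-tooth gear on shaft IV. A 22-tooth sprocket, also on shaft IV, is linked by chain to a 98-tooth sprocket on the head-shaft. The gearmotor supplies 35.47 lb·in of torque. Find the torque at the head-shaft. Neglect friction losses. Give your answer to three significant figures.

belt 4.4/2.7 = 1.6296 → τ = 35.47·1.6296 = 57.803 lb·in
gear mesh 156/16 = 9.75 → τ = 57.803·9.75 = 563.58 lb·in
gear mesh 14/121 = 0.1157 → τ = 563.58·0.1157 = 65.207 lb·in
chain 98/22 = 4.4545 → τ = 65.207·4.4545 = 290.47 lb·in

290 lb·in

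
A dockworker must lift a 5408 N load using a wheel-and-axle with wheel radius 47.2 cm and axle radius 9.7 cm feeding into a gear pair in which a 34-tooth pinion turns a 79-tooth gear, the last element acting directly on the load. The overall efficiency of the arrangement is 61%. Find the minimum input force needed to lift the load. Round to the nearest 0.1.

Wheel-and-axle MA = R/r = 47.2/9.7 = 4.866.
Gear pair MA = 79/34 = 2.3235.
Combined ideal MA = 4.866 × 2.3235 = 11.306.
Actual MA = 11.306 × 0.61 = 6.8968.
Effort = load / actual MA = 5408 / 6.8968 = 784.13 N.

784.1 N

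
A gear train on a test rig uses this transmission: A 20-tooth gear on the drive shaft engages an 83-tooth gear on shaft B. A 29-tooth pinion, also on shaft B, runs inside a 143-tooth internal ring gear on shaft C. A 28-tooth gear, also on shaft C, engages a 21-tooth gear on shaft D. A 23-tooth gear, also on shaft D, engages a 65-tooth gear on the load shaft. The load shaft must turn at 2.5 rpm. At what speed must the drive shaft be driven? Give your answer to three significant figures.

108 rpm

Overall ratio R = 4.15 × 4.931 × 0.75 × 2.8261 = 43.374.
Required input speed = output speed × R = 2.5 × 43.374 = 108.44 rpm.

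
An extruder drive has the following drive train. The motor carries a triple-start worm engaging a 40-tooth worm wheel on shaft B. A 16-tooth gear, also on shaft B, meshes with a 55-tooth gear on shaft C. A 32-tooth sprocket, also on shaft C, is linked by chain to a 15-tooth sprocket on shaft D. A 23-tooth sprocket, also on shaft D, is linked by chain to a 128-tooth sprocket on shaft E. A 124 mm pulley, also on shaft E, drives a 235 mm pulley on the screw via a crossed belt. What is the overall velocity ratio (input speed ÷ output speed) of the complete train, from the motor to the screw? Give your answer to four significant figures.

226.6

Each stage contributes driven/driver: worm 40/3 = 13.333, gear mesh 55/16 = 3.4375, chain 15/32 = 0.46875, chain 128/23 = 5.5652, belt 235/124 = 1.8952.
Overall: 13.333 × 3.4375 × 0.46875 × 5.5652 × 1.8952 = 226.6.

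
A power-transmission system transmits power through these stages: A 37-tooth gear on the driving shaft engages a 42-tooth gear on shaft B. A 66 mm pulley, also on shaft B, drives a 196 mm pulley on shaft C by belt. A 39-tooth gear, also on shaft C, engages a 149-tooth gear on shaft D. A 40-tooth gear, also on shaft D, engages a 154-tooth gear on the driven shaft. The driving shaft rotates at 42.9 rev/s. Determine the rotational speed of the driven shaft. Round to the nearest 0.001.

Gear mesh: ratio = 42/37 = 1.1351, so shaft B turns at 42.9 / 1.1351 = 37.793 rev/s.
Belt: ratio = 196/66 = 2.9697, so shaft C turns at 37.793 / 2.9697 = 12.726 rev/s.
Gear mesh: ratio = 149/39 = 3.8205, so shaft D turns at 12.726 / 3.8205 = 3.331 rev/s.
Gear mesh: ratio = 154/40 = 3.85, so the driven shaft turns at 3.331 / 3.85 = 0.8652 rev/s.

0.865 rev/s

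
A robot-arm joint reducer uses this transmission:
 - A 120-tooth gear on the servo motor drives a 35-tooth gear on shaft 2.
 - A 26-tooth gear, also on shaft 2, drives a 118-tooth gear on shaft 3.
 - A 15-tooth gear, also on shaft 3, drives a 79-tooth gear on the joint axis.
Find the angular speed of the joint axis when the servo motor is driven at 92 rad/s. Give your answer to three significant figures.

gear mesh 35/120 = 0.29167 → 92/0.29167 = 315.43 rad/s
gear mesh 118/26 = 4.5385 → 315.43/4.5385 = 69.501 rad/s
gear mesh 79/15 = 5.2667 → 69.501/5.2667 = 13.196 rad/s

13.2 rad/s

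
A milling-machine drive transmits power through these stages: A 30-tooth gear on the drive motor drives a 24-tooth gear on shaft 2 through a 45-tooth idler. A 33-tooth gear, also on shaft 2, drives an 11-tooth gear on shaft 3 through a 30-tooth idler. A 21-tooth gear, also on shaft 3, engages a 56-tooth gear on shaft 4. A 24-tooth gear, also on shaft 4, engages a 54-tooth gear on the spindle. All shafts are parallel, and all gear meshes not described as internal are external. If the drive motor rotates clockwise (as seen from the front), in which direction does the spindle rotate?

clockwise

the drive motor → shaft 2: driver → idler → driven is 2 external meshes, 2 reversals → CW.
shaft 2 → shaft 3: driver → idler → driven is 2 external meshes, 2 reversals → CW.
shaft 3 → shaft 4: external mesh, 1 reversal → CCW.
shaft 4 → the spindle: external mesh, 1 reversal → CW.
6 reversals in total — an even number — so the spindle turns the same way as the drive motor.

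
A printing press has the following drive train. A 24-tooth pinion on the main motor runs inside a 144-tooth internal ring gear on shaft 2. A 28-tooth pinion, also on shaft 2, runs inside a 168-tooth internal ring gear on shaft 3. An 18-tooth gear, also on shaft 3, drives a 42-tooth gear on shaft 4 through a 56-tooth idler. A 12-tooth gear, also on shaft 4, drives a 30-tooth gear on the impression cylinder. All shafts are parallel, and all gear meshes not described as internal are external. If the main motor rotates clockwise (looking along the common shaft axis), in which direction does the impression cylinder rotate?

the main motor → shaft 2: internal mesh, same direction → CW.
shaft 2 → shaft 3: internal mesh, same direction → CW.
shaft 3 → shaft 4: driver → idler → driven is 2 external meshes, 2 reversals → CW.
shaft 4 → the impression cylinder: external mesh, 1 reversal → CCW.
3 reversals in total — an odd number — so the impression cylinder turns opposite to the main motor.

counterclockwise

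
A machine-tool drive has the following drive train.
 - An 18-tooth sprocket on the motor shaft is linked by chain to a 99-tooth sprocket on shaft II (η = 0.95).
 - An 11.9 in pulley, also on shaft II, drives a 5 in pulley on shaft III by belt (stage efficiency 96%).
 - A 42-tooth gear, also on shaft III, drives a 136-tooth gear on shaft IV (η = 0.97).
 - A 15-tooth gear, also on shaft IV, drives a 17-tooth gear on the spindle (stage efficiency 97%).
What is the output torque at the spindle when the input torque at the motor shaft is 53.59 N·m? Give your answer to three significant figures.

390 N·m

Chain: ratio = 99/18 = 5.5; torque at shaft II = 53.59 × 5.5 × 0.95 = 280.01 N·m.
Belt: ratio = 5/11.9 = 0.42017; torque at shaft III = 280.01 × 0.42017 × 0.96 = 112.94 N·m.
Gear mesh: ratio = 136/42 = 3.2381; torque at shaft IV = 112.94 × 3.2381 × 0.97 = 354.75 N·m.
Gear mesh: ratio = 17/15 = 1.1333; torque at the spindle = 354.75 × 1.1333 × 0.97 = 389.99 N·m.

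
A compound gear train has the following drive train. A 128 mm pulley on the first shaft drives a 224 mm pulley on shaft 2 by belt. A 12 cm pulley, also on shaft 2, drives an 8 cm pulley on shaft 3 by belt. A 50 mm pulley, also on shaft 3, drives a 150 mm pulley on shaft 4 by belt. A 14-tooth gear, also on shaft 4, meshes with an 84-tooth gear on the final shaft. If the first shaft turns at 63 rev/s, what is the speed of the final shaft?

3 rev/s

the first shaft → shaft 2 (belt, 224/128): 63 ÷ 1.75 = 36 rev/s
shaft 2 → shaft 3 (belt, 8/12): 36 ÷ 0.66667 = 54 rev/s
shaft 3 → shaft 4 (belt, 150/50): 54 ÷ 3 = 18 rev/s
shaft 4 → the final shaft (gear mesh, 84/14): 18 ÷ 6 = 3 rev/s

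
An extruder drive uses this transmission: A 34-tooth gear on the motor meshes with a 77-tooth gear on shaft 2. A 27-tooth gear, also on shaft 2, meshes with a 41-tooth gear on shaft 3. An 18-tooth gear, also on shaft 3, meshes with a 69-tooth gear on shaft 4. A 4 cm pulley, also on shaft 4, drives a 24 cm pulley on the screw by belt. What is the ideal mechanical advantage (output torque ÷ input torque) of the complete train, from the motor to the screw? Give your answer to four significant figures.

79.10

Each stage contributes driven/driver: gear mesh 77/34 = 2.2647, gear mesh 41/27 = 1.5185, gear mesh 69/18 = 3.8333, belt 24/4 = 6.
Overall: 2.2647 × 1.5185 × 3.8333 × 6 = 79.097.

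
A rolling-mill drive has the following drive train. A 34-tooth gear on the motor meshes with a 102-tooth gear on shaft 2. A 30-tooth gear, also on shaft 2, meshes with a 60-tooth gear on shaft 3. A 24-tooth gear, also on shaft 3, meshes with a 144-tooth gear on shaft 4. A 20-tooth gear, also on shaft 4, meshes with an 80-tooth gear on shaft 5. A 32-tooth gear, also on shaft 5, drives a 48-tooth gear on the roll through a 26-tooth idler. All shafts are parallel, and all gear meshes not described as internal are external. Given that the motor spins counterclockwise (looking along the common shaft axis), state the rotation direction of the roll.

the motor → shaft 2: external mesh, 1 reversal → CW.
shaft 2 → shaft 3: external mesh, 1 reversal → CCW.
shaft 3 → shaft 4: external mesh, 1 reversal → CW.
shaft 4 → shaft 5: external mesh, 1 reversal → CCW.
shaft 5 → the roll: driver → idler → driven is 2 external meshes, 2 reversals → CCW.
6 reversals in total — an even number — so the roll turns the same way as the motor.

counterclockwise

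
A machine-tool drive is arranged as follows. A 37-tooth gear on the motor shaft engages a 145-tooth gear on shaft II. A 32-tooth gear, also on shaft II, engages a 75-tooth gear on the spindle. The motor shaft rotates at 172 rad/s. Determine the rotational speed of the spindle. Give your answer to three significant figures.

18.7 rad/s

the motor shaft → shaft II (gear mesh, 145/37): 172 ÷ 3.9189 = 43.89 rad/s
shaft II → the spindle (gear mesh, 75/32): 43.89 ÷ 2.3438 = 18.726 rad/s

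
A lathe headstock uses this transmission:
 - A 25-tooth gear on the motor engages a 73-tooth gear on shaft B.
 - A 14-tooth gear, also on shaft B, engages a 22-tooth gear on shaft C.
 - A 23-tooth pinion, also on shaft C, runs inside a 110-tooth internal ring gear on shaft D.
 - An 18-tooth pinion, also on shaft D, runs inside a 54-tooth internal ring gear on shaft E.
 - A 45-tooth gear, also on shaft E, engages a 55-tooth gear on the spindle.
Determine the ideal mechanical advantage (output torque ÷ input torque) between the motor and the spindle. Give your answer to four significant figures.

Each stage contributes driven/driver: gear mesh 73/25 = 2.92, gear mesh 22/14 = 1.5714, internal gear 110/23 = 4.7826, internal gear 54/18 = 3, gear mesh 55/45 = 1.2222.
Overall: 2.92 × 1.5714 × 4.7826 × 3 × 1.2222 = 80.466.

80.47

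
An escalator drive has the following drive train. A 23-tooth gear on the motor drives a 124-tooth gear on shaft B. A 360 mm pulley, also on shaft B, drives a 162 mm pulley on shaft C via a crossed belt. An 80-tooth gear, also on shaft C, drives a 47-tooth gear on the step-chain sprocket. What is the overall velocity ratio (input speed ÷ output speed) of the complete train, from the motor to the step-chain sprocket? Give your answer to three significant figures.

Each stage contributes driven/driver: gear mesh 124/23 = 5.3913, belt 162/360 = 0.45, gear mesh 47/80 = 0.5875.
Overall: 5.3913 × 0.45 × 0.5875 = 1.4253.

1.43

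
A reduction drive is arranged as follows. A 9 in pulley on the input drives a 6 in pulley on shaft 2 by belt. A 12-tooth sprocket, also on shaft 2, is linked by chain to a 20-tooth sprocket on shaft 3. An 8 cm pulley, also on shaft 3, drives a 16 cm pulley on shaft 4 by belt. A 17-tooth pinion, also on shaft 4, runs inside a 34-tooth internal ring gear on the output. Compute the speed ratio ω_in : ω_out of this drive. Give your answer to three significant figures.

4.44

Each stage contributes driven/driver: belt 6/9 = 0.66667, chain 20/12 = 1.6667, belt 16/8 = 2, internal gear 34/17 = 2.
Overall: 0.66667 × 1.6667 × 2 × 2 = 4.4444.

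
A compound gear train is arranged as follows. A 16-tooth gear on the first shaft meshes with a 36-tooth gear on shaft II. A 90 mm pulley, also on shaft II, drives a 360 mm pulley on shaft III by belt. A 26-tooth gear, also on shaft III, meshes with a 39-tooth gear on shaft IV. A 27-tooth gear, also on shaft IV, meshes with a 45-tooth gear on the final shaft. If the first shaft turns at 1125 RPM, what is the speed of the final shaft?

50 RPM

the first shaft → shaft II (gear mesh, 36/16): 1125 ÷ 2.25 = 500 RPM
shaft II → shaft III (belt, 360/90): 500 ÷ 4 = 125 RPM
shaft III → shaft IV (gear mesh, 39/26): 125 ÷ 1.5 = 83.333 RPM
shaft IV → the final shaft (gear mesh, 45/27): 83.333 ÷ 1.6667 = 50 RPM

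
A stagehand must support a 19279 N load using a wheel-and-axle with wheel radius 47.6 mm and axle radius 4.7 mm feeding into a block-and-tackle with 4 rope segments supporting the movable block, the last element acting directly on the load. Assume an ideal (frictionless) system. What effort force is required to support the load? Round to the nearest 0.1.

475.9 N

Wheel-and-axle MA = R/r = 47.6/4.7 = 10.128.
Block-and-tackle MA = number of supporting rope parts = 4.
Combined ideal MA = 10.128 × 4 = 40.511.
Effort = load / MA = 19279 / 40.511 = 475.9 N.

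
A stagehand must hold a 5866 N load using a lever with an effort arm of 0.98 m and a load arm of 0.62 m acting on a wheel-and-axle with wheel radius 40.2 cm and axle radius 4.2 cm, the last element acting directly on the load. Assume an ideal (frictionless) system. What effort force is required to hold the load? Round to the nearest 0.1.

387.7 N

Lever MA = effort arm / load arm = 0.98/0.62 = 1.5806.
Wheel-and-axle MA = R/r = 40.2/4.2 = 9.5714.
Combined ideal MA = 1.5806 × 9.5714 = 15.129.
Effort = load / MA = 5866 / 15.129 = 387.73 N.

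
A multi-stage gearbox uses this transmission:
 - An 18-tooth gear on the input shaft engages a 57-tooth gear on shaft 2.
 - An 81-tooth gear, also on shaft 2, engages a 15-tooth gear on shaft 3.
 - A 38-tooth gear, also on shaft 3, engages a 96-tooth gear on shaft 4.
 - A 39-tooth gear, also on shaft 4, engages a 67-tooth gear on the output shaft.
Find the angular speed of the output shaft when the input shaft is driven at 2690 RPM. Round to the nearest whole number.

Gear mesh: ratio = 57/18 = 3.1667, so shaft 2 turns at 2690 / 3.1667 = 849.47 RPM.
Gear mesh: ratio = 15/81 = 0.18519, so shaft 3 turns at 849.47 / 0.18519 = 4587.2 RPM.
Gear mesh: ratio = 96/38 = 2.5263, so shaft 4 turns at 4587.2 / 2.5263 = 1815.8 RPM.
Gear mesh: ratio = 67/39 = 1.7179, so the output shaft turns at 1815.8 / 1.7179 = 1056.9 RPM.

1057 RPM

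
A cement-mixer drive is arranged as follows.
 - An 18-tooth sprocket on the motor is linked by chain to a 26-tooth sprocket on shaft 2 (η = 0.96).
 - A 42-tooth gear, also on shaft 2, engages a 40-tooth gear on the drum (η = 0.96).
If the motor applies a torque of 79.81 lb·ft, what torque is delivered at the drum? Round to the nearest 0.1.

101.2 lb·ft

Chain: ratio = 26/18 = 1.4444; torque at shaft 2 = 79.81 × 1.4444 × 0.96 = 110.67 lb·ft.
Gear mesh: ratio = 40/42 = 0.95238; torque at the drum = 110.67 × 0.95238 × 0.96 = 101.18 lb·ft.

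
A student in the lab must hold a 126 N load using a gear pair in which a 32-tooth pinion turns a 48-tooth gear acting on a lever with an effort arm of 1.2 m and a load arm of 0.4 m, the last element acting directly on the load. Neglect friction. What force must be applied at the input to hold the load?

Gear pair MA = 48/32 = 1.5.
Lever MA = effort arm / load arm = 1.2/0.4 = 3.
Combined ideal MA = 1.5 × 3 = 4.5.
Effort = load / MA = 126 / 4.5 = 28 N.

28 N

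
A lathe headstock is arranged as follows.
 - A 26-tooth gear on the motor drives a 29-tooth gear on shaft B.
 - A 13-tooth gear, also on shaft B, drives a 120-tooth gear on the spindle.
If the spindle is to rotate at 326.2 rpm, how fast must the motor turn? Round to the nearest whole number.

3359 rpm

Overall ratio R = 1.1154 × 9.2308 = 10.296.
Required input speed = output speed × R = 326.2 × 10.296 = 3358.5 rpm.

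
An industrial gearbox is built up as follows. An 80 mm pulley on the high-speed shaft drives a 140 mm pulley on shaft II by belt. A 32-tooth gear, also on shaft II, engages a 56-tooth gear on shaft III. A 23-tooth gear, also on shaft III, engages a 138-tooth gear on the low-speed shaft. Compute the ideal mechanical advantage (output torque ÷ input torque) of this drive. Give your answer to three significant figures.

18.4

Each stage contributes driven/driver: belt 140/80 = 1.75, gear mesh 56/32 = 1.75, gear mesh 138/23 = 6.
Overall: 1.75 × 1.75 × 6 = 18.375.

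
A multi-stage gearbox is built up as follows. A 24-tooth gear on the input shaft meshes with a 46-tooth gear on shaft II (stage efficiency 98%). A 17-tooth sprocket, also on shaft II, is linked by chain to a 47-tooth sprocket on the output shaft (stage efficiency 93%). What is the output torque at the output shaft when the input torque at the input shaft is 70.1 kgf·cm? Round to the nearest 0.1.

gear mesh 46/24 = 1.9167 → τ = 70.1·1.9167·0.98 = 131.67 kgf·cm
chain 47/17 = 2.7647 → τ = 131.67·2.7647·0.93 = 338.55 kgf·cm

338.5 kgf·cm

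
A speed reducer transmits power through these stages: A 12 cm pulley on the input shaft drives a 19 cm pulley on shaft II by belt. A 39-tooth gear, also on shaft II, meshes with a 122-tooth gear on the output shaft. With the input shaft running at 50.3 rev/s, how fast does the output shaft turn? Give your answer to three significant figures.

10.2 rev/s

the input shaft → shaft II (belt, 19/12): 50.3 ÷ 1.5833 = 31.768 rev/s
shaft II → the output shaft (gear mesh, 122/39): 31.768 ÷ 3.1282 = 10.155 rev/s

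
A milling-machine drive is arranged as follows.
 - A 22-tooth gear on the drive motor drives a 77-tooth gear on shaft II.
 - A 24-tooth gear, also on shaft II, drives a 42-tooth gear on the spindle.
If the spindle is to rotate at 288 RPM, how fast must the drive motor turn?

1764 RPM

Overall ratio R = 3.5 × 1.75 = 6.125.
Required input speed = output speed × R = 288 × 6.125 = 1764 RPM.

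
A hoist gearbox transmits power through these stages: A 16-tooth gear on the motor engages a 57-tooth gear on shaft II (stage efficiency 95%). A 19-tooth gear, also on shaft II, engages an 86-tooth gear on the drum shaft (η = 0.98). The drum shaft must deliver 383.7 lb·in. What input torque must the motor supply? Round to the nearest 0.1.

Overall ratio R = 3.5625 × 4.5263 = 16.125; overall efficiency η = 0.95 × 0.98 = 0.9310.
Input torque = output torque / (R × η) = 383.7 / (16.125 × 0.9310) = 25.559 lb·in.

25.6 lb·in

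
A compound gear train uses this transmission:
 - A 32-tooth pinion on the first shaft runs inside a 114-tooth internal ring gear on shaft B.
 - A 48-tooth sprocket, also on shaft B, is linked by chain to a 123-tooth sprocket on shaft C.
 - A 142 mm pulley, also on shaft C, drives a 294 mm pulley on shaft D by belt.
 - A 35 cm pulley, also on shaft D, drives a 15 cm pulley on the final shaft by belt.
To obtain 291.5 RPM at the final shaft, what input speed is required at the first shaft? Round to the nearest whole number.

Overall ratio R = 3.5625 × 2.5625 × 2.0704 × 0.42857 = 8.1003.
Required input speed = output speed × R = 291.5 × 8.1003 = 2361.2 RPM.

2361 RPM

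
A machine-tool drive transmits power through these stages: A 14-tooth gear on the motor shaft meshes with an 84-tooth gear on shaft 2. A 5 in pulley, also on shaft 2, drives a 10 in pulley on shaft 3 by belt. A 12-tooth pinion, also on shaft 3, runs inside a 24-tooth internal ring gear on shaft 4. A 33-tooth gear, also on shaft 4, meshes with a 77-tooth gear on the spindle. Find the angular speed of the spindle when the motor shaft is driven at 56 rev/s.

1 rev/s

gear mesh 84/14 = 6 → 56/6 = 9.3333 rev/s
belt 10/5 = 2 → 9.3333/2 = 4.6667 rev/s
internal gear 24/12 = 2 → 4.6667/2 = 2.3333 rev/s
gear mesh 77/33 = 2.3333 → 2.3333/2.3333 = 1 rev/s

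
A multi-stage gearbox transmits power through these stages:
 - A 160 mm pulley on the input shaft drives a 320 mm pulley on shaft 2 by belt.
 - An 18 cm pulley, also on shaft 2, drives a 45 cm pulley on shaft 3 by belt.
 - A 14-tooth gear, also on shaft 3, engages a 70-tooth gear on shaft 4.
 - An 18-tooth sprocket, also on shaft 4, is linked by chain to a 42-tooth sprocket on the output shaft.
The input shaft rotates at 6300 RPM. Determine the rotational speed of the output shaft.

108 RPM

belt 320/160 = 2 → 6300/2 = 3150 RPM
belt 45/18 = 2.5 → 3150/2.5 = 1260 RPM
gear mesh 70/14 = 5 → 1260/5 = 252 RPM
chain 42/18 = 2.3333 → 252/2.3333 = 108 RPM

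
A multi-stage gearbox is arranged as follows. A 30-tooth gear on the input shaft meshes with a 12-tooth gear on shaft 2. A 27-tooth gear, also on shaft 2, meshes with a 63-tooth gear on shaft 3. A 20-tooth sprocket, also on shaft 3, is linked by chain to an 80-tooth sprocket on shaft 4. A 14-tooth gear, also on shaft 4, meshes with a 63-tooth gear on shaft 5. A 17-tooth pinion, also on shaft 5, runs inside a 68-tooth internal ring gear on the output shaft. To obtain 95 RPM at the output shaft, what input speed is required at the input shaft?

6384 RPM

Overall ratio R = 0.4 × 2.3333 × 4 × 4.5 × 4 = 67.2.
Required input speed = output speed × R = 95 × 67.2 = 6384 RPM.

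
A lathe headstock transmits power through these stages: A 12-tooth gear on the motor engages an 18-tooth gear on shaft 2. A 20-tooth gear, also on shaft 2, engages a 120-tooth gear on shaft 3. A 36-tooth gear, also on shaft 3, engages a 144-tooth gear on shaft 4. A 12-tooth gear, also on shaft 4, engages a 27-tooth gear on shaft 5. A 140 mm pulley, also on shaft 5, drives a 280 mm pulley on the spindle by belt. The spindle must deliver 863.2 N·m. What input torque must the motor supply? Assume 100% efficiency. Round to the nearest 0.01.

5.33 N·m

Overall ratio R = 1.5 × 6 × 4 × 2.25 × 2 = 162.
Input torque = output torque / R = 863.2 / 162 = 5.3284 N·m.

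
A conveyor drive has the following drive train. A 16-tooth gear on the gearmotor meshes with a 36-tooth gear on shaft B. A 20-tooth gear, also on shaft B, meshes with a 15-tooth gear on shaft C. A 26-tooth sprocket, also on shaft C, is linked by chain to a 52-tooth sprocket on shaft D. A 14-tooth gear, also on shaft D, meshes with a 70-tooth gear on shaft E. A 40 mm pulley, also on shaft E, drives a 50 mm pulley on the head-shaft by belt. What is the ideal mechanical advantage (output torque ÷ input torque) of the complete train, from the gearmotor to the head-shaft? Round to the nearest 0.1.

Each stage contributes driven/driver: gear mesh 36/16 = 2.25, gear mesh 15/20 = 0.75, chain 52/26 = 2, gear mesh 70/14 = 5, belt 50/40 = 1.25.
Overall: 2.25 × 0.75 × 2 × 5 × 1.25 = 21.094.

21.1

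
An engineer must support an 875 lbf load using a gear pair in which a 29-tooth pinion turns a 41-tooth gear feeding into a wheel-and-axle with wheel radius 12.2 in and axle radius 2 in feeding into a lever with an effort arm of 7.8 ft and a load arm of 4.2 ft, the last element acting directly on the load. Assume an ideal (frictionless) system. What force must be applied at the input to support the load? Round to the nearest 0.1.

54.6 lbf

Gear pair MA = 41/29 = 1.4138.
Wheel-and-axle MA = R/r = 12.2/2 = 6.1.
Lever MA = effort arm / load arm = 7.8/4.2 = 1.8571.
Combined ideal MA = 1.4138 × 6.1 × 1.8571 = 16.016.
Effort = load / MA = 875 / 16.016 = 54.632 lbf.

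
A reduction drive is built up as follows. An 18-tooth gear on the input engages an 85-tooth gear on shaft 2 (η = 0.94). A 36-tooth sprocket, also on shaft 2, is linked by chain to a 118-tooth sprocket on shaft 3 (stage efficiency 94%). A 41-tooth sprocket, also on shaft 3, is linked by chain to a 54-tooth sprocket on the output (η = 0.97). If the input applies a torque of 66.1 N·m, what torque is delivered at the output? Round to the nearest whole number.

1155 N·m

Gear mesh: ratio = 85/18 = 4.7222; torque at shaft 2 = 66.1 × 4.7222 × 0.94 = 293.41 N·m.
Chain: ratio = 118/36 = 3.2778; torque at shaft 3 = 293.41 × 3.2778 × 0.94 = 904.03 N·m.
Chain: ratio = 54/41 = 1.3171; torque at the output = 904.03 × 1.3171 × 0.97 = 1155 N·m.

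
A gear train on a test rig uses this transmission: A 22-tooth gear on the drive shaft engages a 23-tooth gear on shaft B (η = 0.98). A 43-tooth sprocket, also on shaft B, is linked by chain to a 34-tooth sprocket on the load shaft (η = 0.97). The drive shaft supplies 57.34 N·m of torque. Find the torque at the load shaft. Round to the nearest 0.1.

Gear mesh: ratio = 23/22 = 1.0455; torque at shaft B = 57.34 × 1.0455 × 0.98 = 58.747 N·m.
Chain: ratio = 34/43 = 0.7907; torque at the load shaft = 58.747 × 0.7907 × 0.97 = 45.058 N·m.

45.1 N·m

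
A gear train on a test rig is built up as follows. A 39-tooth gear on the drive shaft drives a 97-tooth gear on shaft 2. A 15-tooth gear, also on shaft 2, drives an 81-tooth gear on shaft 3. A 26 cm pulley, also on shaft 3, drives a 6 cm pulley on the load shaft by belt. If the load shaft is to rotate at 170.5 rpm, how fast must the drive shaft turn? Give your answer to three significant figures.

Overall ratio R = 2.4872 × 5.4 × 0.23077 = 3.0994.
Required input speed = output speed × R = 170.5 × 3.0994 = 528.45 rpm.

528 rpm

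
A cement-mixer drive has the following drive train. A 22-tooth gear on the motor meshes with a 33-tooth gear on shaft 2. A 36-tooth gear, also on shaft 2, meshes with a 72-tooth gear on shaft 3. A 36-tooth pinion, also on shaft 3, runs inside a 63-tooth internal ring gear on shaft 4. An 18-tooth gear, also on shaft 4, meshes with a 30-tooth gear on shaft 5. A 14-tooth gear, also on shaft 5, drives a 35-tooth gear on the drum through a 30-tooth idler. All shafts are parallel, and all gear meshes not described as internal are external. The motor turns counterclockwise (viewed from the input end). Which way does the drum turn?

clockwise

the motor → shaft 2: external mesh, 1 reversal → CW.
shaft 2 → shaft 3: external mesh, 1 reversal → CCW.
shaft 3 → shaft 4: internal mesh, same direction → CCW.
shaft 4 → shaft 5: external mesh, 1 reversal → CW.
shaft 5 → the drum: driver → idler → driven is 2 external meshes, 2 reversals → CW.
5 reversals in total — an odd number — so the drum turns opposite to the motor.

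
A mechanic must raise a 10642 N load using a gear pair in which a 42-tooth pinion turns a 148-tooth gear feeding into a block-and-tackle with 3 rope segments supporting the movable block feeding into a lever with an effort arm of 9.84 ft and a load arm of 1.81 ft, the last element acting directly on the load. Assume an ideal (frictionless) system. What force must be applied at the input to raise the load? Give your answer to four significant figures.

185.2 N

Gear pair MA = 148/42 = 3.5238.
Block-and-tackle MA = number of supporting rope parts = 3.
Lever MA = effort arm / load arm = 9.84/1.81 = 5.4365.
Combined ideal MA = 3.5238 × 3 × 5.4365 = 57.471.
Effort = load / MA = 10642 / 57.471 = 185.17 N.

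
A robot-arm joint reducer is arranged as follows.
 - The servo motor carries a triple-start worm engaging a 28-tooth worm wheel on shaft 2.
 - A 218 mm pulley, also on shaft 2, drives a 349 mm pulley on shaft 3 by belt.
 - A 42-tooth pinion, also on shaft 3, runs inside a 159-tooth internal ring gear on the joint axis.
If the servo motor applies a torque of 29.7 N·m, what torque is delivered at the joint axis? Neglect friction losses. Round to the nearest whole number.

After the worm (28/3): 29.7 × 9.3333 = 277.2 N·m
After the belt (349/218): 277.2 × 1.6009 = 443.77 N·m
After the internal gear (159/42): 443.77 × 3.7857 = 1680 N·m

1680 N·m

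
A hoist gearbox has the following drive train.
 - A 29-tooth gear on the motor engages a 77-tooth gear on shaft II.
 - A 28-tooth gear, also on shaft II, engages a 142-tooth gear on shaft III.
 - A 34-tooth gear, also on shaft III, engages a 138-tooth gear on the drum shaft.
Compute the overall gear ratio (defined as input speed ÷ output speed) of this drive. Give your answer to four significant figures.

Each stage contributes driven/driver: gear mesh 77/29 = 2.6552, gear mesh 142/28 = 5.0714, gear mesh 138/34 = 4.0588.
Overall: 2.6552 × 5.0714 × 4.0588 = 54.654.

54.65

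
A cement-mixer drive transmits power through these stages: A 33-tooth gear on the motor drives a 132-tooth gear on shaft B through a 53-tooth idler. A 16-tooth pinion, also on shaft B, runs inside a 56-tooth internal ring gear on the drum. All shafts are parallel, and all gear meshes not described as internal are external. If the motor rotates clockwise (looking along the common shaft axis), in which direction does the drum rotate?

the motor → shaft B: driver → idler → driven is 2 external meshes, 2 reversals → CW.
shaft B → the drum: internal mesh, same direction → CW.
2 reversals in total — an even number — so the drum turns the same way as the motor.

clockwise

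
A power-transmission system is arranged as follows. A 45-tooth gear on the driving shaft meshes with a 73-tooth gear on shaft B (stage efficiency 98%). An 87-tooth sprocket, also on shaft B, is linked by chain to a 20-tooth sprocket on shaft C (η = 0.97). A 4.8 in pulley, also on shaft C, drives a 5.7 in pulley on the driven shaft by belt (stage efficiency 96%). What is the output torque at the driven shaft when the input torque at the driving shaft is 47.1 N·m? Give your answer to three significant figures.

gear mesh 73/45 = 1.6222 → τ = 47.1·1.6222·0.98 = 74.879 N·m
chain 20/87 = 0.22989 → τ = 74.879·0.22989·0.97 = 16.697 N·m
belt 5.7/4.8 = 1.1875 → τ = 16.697·1.1875·0.96 = 19.035 N·m

19.0 N·m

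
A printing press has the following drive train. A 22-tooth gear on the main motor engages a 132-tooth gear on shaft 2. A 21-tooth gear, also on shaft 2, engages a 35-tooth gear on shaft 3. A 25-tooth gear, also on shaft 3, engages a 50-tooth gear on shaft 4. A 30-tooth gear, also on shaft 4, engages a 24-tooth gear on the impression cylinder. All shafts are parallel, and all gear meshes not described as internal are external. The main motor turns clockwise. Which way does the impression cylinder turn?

the main motor → shaft 2: external mesh, 1 reversal → CCW.
shaft 2 → shaft 3: external mesh, 1 reversal → CW.
shaft 3 → shaft 4: external mesh, 1 reversal → CCW.
shaft 4 → the impression cylinder: external mesh, 1 reversal → CW.
4 reversals in total — an even number — so the impression cylinder turns the same way as the main motor.

clockwise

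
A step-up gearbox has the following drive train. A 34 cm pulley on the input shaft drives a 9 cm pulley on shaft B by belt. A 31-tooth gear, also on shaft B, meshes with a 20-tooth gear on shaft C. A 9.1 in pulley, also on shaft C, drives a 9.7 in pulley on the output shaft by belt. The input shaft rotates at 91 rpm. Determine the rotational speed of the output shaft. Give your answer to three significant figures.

500 rpm

Belt: ratio = 9/34 = 0.26471, so shaft B turns at 91 / 0.26471 = 343.78 rpm.
Gear mesh: ratio = 20/31 = 0.64516, so shaft C turns at 343.78 / 0.64516 = 532.86 rpm.
Belt: ratio = 9.7/9.1 = 1.0659, so the output shaft turns at 532.86 / 1.0659 = 499.9 rpm.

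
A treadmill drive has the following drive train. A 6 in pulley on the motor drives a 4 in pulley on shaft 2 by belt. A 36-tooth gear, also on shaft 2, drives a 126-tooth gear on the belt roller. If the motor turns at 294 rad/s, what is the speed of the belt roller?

belt 4/6 = 0.66667 → 294/0.66667 = 441 rad/s
gear mesh 126/36 = 3.5 → 441/3.5 = 126 rad/s

126 rad/s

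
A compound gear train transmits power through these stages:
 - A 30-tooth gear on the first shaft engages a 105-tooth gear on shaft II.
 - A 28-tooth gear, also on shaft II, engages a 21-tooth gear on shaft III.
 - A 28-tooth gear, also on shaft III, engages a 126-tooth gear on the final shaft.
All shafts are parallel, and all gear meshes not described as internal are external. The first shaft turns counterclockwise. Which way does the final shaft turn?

the first shaft → shaft II: external mesh, 1 reversal → CW.
shaft II → shaft III: external mesh, 1 reversal → CCW.
shaft III → the final shaft: external mesh, 1 reversal → CW.
3 reversals in total — an odd number — so the final shaft turns opposite to the first shaft.

clockwise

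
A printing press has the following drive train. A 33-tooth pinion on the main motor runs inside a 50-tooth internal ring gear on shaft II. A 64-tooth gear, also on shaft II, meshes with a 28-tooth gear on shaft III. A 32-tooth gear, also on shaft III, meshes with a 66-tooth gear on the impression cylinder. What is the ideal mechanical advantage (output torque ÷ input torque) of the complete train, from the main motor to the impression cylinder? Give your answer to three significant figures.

1.37

Each stage contributes driven/driver: internal gear 50/33 = 1.5152, gear mesh 28/64 = 0.4375, gear mesh 66/32 = 2.0625.
Overall: 1.5152 × 0.4375 × 2.0625 = 1.3672.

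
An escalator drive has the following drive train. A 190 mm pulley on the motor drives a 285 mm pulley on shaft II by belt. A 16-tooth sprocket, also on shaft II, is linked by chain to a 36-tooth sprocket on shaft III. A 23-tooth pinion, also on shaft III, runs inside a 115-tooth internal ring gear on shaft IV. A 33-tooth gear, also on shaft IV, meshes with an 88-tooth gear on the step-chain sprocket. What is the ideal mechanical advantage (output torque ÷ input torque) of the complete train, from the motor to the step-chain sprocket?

Each stage contributes driven/driver: belt 285/190 = 1.5, chain 36/16 = 2.25, internal gear 115/23 = 5, gear mesh 88/33 = 2.6667.
Overall: 1.5 × 2.25 × 5 × 2.6667 = 45.

45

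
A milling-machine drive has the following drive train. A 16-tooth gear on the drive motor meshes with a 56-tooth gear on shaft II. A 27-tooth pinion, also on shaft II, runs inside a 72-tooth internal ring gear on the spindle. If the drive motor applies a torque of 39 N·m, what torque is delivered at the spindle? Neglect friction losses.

364 N·m

Gear mesh: ratio = 56/16 = 3.5; torque at shaft II = 39 × 3.5 = 136.5 N·m.
Internal gear: ratio = 72/27 = 2.6667; torque at the spindle = 136.5 × 2.6667 = 364 N·m.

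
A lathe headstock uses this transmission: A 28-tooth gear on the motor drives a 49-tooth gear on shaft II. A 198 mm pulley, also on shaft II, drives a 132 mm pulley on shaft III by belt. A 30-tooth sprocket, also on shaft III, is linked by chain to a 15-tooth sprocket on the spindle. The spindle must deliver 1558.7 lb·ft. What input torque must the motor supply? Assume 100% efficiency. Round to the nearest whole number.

2672 lb·ft

Overall ratio R = 1.75 × 0.66667 × 0.5 = 0.58333.
Input torque = output torque / R = 1558.7 / 0.58333 = 2672.1 lb·ft.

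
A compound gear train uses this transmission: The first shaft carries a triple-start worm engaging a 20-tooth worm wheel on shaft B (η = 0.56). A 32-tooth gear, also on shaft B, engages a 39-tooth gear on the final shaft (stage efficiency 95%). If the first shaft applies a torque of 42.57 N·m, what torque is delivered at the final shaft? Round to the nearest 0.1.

Worm: ratio = 20/3 = 6.6667; torque at shaft B = 42.57 × 6.6667 × 0.56 = 158.93 N·m.
Gear mesh: ratio = 39/32 = 1.2188; torque at the final shaft = 158.93 × 1.2188 × 0.95 = 184.01 N·m.

184.0 N·m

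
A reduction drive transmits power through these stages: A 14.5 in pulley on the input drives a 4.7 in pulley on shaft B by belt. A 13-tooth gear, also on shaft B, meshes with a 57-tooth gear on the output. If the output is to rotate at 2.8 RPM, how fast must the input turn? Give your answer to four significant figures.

Overall ratio R = 0.32414 × 4.3846 = 1.4212.
Required input speed = output speed × R = 2.8 × 1.4212 = 3.9794 RPM.

3.979 RPM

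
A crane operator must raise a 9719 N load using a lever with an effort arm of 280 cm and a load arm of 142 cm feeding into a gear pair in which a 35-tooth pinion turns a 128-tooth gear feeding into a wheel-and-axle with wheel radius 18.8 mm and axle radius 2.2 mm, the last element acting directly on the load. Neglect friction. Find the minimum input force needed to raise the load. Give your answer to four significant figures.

Lever MA = effort arm / load arm = 280/142 = 1.9718.
Gear pair MA = 128/35 = 3.6571.
Wheel-and-axle MA = R/r = 18.8/2.2 = 8.5455.
Combined ideal MA = 1.9718 × 3.6571 × 8.5455 = 61.624.
Effort = load / MA = 9719 / 61.624 = 157.72 N.

157.7 N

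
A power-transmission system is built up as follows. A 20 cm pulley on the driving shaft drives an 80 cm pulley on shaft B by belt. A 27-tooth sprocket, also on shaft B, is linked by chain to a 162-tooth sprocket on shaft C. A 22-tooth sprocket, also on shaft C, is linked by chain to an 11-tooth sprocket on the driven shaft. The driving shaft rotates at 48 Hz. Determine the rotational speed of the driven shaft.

4 Hz

the driving shaft → shaft B (belt, 80/20): 48 ÷ 4 = 12 Hz
shaft B → shaft C (chain, 162/27): 12 ÷ 6 = 2 Hz
shaft C → the driven shaft (chain, 11/22): 2 ÷ 0.5 = 4 Hz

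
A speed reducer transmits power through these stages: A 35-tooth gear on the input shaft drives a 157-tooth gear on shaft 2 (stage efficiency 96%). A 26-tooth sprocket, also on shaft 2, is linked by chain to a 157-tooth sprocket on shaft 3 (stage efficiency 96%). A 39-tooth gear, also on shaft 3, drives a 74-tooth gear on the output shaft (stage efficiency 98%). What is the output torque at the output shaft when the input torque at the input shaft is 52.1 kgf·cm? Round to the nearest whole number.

After the gear mesh (157/35): 52.1 × 4.4857 × 0.96 = 224.36 kgf·cm
After the chain (157/26): 224.36 × 6.0385 × 0.96 = 1300.6 kgf·cm
After the gear mesh (74/39): 1300.6 × 1.8974 × 0.98 = 2418.4 kgf·cm

2418 kgf·cm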